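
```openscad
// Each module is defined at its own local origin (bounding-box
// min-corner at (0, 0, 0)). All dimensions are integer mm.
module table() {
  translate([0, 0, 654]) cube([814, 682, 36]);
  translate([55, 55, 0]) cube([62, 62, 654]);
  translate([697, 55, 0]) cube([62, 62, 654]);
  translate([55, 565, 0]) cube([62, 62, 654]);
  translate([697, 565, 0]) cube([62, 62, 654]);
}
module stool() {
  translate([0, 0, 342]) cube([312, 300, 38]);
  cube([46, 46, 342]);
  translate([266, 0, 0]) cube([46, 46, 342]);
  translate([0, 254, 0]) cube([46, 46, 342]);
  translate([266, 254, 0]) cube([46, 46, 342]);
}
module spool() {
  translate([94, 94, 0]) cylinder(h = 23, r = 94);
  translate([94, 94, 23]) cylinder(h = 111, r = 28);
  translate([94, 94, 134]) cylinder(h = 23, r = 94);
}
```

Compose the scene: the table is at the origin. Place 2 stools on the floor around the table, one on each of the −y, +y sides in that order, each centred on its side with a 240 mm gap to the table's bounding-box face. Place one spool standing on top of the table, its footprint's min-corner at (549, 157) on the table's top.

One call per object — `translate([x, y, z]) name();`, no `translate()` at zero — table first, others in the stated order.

table();
translate([251, -540, 0]) stool();
translate([251, 922, 0]) stool();
translate([549, 157, 690]) spool();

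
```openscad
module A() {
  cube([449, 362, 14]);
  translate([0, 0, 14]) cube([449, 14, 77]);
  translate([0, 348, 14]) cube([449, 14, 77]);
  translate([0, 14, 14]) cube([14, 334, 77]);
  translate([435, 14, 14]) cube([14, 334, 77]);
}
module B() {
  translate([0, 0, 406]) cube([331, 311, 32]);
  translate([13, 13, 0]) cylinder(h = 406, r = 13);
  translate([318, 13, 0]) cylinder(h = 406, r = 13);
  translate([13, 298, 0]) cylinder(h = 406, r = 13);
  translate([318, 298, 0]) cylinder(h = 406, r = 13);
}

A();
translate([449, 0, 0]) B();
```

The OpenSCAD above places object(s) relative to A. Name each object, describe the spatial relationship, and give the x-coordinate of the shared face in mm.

The open box's +x face and the stool's −x face are both at x = 449 mm.

A is an open box. B is a stool. The stool is against the open box's +x side, with their −y faces flush. The x-coordinate of the shared face is 449 mm.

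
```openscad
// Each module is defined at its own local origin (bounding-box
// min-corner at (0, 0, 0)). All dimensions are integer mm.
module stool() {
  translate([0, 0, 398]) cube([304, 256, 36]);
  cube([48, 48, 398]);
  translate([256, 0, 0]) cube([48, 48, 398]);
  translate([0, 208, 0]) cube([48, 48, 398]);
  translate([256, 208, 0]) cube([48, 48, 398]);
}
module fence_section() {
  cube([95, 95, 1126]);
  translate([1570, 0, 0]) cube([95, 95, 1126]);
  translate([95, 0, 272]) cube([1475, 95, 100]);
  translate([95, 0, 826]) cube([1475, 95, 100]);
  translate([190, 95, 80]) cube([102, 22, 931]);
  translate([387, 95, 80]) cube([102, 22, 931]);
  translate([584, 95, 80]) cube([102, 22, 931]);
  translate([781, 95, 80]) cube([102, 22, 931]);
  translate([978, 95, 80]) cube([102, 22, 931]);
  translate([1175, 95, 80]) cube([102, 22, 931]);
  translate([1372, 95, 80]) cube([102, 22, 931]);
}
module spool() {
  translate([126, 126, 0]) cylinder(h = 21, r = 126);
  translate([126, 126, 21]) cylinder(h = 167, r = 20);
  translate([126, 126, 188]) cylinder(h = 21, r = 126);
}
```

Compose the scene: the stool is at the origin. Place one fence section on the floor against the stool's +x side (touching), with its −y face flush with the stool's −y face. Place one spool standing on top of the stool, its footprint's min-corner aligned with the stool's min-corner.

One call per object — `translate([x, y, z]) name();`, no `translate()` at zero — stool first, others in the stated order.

stool();
translate([304, 0, 0]) fence_section();
translate([0, 0, 434]) spool();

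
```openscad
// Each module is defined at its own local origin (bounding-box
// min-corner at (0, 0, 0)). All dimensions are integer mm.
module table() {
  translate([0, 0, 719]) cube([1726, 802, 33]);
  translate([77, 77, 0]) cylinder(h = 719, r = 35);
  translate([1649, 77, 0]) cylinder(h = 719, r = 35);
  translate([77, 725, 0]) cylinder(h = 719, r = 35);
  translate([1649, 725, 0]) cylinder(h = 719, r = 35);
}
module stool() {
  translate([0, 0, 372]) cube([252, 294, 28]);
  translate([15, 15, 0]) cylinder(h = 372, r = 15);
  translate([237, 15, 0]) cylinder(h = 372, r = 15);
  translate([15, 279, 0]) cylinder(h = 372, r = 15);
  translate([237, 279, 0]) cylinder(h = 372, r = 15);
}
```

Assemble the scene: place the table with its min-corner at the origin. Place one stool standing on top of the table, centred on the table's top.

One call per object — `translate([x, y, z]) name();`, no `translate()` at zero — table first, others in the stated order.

table();
translate([737, 254, 752]) stool();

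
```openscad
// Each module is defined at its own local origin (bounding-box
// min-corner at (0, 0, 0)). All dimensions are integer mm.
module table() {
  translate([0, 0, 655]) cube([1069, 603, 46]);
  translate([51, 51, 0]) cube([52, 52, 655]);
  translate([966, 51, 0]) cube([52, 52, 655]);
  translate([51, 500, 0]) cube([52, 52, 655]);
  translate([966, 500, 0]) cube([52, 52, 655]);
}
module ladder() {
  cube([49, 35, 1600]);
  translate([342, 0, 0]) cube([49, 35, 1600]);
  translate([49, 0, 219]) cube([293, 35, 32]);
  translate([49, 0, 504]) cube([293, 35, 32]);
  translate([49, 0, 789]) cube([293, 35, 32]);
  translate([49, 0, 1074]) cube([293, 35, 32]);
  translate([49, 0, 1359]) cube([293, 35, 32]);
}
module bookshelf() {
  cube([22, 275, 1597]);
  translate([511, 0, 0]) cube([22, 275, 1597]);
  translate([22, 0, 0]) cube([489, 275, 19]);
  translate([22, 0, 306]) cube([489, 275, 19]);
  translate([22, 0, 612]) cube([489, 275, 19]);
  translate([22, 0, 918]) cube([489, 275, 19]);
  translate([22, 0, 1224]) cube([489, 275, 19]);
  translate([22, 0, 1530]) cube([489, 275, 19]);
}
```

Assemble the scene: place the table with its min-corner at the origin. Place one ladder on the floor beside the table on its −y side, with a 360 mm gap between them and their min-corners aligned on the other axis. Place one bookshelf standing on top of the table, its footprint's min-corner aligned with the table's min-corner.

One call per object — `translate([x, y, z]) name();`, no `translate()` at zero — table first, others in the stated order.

table();
translate([0, -395, 0]) ladder();
translate([0, 0, 701]) bookshelf();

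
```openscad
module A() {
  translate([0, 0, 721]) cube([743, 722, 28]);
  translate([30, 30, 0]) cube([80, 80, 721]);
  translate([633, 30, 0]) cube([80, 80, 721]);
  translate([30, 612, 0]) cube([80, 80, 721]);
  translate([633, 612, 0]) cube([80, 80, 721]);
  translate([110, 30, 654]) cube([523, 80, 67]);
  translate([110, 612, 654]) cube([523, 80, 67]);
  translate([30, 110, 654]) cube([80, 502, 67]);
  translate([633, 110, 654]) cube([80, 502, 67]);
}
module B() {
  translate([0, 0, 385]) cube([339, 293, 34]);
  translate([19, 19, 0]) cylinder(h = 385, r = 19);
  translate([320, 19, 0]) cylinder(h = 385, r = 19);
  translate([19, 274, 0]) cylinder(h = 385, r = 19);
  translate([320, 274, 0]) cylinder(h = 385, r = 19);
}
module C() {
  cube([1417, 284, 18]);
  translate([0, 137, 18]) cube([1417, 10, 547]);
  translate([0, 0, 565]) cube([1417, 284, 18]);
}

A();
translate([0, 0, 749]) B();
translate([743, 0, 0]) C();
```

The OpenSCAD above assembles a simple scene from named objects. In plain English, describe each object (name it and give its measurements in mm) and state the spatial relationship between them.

A is a table with a 743×722 mm rectangular top, 28 mm thick, top surface at z = 749 mm, supported by four 80×80 mm square legs, each inset 30 mm from the nearest pair of top edges, running from the floor. Four apron rails, 80 mm thick and 67 mm tall, run between adjacent legs with their top edges flush with the underside of the top and their outer faces flush with the legs' outer faces.

B is a four-legged stool. The seat is 339×293 mm, 34 mm thick, top at z = 419 mm. It stands on four round legs, each 38 mm in diameter, from z = 0 to the seat underside, each leg's axis is inset half a diameter from the nearest pair of seat edges (so the leg's bounding box is flush with the corner).

C is an I-beam lying along x, 1417 mm long. Overall section height 583 mm. Two flanges 284 mm wide (y) and 18 mm thick, one on the floor and one at the top; a web 10 mm thick runs between them, centred on the flange width.

The stool is on top of the table. The I-beam is against the table's +x side, with their −y faces flush.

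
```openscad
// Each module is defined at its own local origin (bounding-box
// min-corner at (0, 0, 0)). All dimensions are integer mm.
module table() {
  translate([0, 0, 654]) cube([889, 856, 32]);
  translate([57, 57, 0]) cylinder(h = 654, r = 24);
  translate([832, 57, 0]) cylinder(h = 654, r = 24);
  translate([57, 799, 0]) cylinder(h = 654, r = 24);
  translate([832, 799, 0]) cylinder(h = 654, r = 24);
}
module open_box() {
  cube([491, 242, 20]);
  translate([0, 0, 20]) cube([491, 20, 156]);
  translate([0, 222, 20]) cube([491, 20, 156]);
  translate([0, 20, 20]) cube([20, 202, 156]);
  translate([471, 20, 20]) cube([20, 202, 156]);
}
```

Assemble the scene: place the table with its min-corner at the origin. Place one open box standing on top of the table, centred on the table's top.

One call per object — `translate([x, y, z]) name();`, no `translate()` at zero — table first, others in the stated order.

table();
translate([199, 307, 686]) open_box();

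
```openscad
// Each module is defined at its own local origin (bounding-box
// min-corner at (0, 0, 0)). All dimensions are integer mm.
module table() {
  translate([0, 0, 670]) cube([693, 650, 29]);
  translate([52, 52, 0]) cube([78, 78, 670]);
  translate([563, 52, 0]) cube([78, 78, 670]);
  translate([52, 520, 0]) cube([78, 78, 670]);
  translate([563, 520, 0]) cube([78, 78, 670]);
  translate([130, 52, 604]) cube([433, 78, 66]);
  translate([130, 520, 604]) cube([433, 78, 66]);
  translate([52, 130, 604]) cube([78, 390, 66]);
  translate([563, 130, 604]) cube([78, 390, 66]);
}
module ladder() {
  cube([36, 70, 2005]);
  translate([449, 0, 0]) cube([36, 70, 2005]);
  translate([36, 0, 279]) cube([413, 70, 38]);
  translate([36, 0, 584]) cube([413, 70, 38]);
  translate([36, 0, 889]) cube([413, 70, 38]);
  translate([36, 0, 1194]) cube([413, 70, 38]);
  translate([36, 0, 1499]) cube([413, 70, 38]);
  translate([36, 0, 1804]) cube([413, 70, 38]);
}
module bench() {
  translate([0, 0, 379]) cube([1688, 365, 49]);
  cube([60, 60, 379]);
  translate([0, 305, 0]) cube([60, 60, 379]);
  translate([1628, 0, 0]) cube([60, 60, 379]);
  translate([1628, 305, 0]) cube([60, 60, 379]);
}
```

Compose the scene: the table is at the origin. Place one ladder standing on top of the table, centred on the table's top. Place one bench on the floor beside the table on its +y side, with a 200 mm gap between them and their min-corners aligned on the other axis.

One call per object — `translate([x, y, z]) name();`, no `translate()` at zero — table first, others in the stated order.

table();
translate([104, 290, 699]) ladder();
translate([0, 850, 0]) bench();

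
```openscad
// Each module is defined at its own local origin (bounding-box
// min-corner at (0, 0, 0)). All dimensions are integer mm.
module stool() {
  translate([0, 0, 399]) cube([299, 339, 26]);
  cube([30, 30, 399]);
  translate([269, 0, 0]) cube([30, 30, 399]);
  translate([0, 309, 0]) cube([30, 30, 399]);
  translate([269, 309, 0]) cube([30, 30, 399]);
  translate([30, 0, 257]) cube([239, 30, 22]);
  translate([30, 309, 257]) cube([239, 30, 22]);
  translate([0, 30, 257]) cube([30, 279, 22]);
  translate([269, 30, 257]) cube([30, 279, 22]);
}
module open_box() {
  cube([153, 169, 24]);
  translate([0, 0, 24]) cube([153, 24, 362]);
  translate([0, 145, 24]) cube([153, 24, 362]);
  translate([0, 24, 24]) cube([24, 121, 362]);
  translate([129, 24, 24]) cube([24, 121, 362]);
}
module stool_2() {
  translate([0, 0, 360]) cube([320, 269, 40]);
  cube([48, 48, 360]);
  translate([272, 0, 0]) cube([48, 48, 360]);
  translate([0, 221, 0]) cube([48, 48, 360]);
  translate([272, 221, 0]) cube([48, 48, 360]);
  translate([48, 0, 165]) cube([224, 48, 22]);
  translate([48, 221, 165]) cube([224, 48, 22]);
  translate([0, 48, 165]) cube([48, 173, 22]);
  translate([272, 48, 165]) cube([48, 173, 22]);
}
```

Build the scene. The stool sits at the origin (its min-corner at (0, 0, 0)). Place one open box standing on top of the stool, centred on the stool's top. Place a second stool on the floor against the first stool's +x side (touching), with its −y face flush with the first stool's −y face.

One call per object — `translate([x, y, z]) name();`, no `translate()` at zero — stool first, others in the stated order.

stool();
translate([73, 85, 425]) open_box();
translate([299, 0, 0]) stool_2();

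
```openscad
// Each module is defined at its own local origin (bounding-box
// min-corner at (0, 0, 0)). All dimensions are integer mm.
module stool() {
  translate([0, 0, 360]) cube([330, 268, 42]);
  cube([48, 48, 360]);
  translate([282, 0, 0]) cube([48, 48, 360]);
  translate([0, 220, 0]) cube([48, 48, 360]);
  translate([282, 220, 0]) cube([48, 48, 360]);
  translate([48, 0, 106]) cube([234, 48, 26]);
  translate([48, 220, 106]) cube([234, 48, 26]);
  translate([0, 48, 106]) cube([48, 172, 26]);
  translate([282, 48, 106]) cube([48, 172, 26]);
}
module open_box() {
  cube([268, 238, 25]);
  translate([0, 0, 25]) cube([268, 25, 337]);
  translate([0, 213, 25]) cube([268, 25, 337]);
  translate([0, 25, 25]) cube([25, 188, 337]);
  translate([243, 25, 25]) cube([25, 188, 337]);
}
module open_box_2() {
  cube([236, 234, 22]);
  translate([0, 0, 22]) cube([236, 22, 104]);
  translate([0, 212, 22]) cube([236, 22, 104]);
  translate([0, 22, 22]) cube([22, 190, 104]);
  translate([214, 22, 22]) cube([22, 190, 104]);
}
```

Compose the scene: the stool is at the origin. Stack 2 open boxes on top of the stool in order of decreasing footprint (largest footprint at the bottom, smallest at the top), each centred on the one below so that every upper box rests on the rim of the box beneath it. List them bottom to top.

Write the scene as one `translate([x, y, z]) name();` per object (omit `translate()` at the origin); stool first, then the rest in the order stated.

stool();
translate([31, 15, 402]) open_box();
translate([47, 17, 764]) open_box_2();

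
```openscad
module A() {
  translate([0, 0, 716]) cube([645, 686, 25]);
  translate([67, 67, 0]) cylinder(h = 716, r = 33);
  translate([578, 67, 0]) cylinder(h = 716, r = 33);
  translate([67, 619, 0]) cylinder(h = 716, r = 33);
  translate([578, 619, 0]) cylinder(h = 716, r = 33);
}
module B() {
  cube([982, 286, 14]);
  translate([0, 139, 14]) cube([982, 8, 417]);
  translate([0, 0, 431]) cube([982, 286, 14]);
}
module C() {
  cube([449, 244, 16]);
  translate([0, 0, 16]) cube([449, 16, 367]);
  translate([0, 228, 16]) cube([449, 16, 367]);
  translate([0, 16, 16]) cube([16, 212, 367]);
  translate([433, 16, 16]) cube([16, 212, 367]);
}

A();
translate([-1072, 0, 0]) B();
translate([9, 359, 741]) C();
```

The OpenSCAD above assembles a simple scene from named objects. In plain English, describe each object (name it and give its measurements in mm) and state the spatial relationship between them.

A is a rectangular dining table. The top is 645×686×25 mm with its upper surface at z = 741 mm. It stands on four round legs of 66 mm diameter, each leg's bounding box inset 34 mm from the nearest pair of top edges, running from the floor to the underside of the top.

B is an I-beam lying along x, 982 mm long. Overall section height 445 mm. Two flanges 286 mm wide (y) and 14 mm thick, one on the floor and one at the top; a web 8 mm thick runs between them, centred on the flange width.

C is an open storage box with external size 449×244×383 mm and wall thickness 16 mm (the base is also 16 mm thick). The base covers the whole footprint; the four walls stand on the base, with the y-facing walls full-width and the x-facing walls fitting between their inner faces.

The I-beam is on the floor beside the table on its −x side. The open box is on top of the table.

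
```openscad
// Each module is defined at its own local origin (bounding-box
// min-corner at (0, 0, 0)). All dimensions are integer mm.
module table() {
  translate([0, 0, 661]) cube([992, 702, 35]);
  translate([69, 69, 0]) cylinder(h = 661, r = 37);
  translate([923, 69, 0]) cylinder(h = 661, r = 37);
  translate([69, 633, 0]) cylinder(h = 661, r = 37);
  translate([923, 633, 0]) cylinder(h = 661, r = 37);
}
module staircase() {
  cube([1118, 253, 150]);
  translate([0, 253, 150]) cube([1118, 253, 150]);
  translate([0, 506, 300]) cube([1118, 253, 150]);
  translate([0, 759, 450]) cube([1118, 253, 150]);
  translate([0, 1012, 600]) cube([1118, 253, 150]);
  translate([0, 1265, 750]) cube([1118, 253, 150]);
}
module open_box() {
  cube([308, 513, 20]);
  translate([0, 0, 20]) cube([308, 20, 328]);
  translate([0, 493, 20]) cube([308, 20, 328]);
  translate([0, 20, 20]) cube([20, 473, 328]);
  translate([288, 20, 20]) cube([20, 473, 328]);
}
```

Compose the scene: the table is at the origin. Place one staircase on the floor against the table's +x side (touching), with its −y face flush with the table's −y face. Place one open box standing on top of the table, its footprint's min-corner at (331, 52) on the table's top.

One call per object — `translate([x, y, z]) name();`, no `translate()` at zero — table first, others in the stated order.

table();
translate([992, 0, 0]) staircase();
translate([331, 52, 696]) open_box();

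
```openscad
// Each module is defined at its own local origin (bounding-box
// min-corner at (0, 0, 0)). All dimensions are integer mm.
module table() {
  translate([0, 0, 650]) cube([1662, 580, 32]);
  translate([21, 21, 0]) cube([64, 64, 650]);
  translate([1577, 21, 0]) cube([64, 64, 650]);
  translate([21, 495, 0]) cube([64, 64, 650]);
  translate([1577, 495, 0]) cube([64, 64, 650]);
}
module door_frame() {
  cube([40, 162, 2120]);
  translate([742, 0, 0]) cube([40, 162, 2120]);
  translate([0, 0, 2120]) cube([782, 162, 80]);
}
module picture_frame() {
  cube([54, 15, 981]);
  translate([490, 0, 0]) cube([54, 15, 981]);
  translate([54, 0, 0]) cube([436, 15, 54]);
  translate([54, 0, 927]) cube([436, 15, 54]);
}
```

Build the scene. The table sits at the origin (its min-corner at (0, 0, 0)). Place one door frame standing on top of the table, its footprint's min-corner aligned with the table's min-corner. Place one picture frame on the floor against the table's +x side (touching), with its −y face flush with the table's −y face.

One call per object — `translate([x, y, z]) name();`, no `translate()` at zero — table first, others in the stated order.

table();
translate([0, 0, 682]) door_frame();
translate([1662, 0, 0]) picture_frame();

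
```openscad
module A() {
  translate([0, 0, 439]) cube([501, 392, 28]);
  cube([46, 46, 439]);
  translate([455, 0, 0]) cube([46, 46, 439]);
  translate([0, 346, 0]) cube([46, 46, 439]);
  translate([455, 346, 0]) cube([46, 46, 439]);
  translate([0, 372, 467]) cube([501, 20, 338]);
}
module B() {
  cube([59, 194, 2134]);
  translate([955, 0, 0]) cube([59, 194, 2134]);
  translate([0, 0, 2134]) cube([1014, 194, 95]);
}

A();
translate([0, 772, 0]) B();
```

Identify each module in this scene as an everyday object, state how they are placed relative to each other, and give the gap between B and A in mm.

A is a chair. B is a door frame. The door frame is on the floor beside the chair on its +y side. The gap between the door frame and the chair is 380 mm.

The door frame's nearest face is 380 mm from the chair's +y face.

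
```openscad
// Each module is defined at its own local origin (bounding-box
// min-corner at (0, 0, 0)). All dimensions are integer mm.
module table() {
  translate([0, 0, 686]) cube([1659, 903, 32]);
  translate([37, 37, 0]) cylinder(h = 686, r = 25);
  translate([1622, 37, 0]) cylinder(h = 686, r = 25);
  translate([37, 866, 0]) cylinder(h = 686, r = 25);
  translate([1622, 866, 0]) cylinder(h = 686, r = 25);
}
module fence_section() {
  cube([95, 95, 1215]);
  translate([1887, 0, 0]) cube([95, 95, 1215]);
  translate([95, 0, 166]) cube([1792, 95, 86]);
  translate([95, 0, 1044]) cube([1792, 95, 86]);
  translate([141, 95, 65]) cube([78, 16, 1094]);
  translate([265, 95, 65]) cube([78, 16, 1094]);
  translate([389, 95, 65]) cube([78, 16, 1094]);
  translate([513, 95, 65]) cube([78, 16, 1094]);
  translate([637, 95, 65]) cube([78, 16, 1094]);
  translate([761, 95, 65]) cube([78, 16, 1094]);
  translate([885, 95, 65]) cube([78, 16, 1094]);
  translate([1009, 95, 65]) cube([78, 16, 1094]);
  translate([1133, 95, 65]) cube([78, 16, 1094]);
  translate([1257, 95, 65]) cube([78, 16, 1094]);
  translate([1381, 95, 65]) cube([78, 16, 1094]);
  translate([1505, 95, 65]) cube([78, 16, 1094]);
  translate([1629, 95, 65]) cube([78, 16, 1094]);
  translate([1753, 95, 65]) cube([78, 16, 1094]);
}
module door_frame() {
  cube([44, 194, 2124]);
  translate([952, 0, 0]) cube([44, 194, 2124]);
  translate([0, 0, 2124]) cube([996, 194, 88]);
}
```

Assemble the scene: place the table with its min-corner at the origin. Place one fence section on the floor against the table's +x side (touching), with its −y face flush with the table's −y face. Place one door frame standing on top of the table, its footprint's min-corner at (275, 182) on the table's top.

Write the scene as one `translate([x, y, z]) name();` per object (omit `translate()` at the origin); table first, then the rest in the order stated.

table();
translate([1659, 0, 0]) fence_section();
translate([275, 182, 718]) door_frame();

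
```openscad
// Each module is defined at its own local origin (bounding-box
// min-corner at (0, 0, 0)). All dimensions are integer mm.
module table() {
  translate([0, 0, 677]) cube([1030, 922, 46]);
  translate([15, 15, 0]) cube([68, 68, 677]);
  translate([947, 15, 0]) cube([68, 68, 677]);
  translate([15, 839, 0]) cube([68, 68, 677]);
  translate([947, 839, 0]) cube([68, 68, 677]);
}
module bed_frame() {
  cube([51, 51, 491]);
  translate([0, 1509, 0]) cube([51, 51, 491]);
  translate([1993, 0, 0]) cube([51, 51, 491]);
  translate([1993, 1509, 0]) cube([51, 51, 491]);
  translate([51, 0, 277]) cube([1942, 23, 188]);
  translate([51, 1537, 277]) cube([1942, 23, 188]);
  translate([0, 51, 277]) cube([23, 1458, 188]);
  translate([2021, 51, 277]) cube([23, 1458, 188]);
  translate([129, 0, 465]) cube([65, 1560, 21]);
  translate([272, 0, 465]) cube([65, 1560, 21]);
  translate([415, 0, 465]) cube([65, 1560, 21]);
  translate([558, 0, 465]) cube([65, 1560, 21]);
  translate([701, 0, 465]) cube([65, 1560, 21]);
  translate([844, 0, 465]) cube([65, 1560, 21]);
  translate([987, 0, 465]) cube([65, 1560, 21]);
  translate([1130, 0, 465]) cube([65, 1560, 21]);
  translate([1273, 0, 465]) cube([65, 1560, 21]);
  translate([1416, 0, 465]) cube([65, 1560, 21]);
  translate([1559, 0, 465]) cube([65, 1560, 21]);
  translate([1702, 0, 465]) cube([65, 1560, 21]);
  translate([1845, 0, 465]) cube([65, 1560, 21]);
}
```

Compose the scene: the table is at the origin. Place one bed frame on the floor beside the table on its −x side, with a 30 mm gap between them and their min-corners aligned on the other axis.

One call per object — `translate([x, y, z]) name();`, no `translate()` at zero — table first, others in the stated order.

table();
translate([-2074, 0, 0]) bed_frame();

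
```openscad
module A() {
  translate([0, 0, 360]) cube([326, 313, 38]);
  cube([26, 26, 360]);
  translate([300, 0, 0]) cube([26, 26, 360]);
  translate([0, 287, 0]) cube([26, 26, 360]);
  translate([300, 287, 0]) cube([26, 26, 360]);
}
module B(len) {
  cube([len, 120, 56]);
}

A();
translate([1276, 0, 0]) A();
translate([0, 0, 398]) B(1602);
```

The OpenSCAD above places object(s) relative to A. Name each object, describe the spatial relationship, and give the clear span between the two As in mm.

A is a stool. B is a beam. A beam spans the tops of two stools. The clear span between the two stools is 950 mm.

Second stool starts at x = 1276; first ends at x = 326; clear span = 1276 − 326 = 950 mm.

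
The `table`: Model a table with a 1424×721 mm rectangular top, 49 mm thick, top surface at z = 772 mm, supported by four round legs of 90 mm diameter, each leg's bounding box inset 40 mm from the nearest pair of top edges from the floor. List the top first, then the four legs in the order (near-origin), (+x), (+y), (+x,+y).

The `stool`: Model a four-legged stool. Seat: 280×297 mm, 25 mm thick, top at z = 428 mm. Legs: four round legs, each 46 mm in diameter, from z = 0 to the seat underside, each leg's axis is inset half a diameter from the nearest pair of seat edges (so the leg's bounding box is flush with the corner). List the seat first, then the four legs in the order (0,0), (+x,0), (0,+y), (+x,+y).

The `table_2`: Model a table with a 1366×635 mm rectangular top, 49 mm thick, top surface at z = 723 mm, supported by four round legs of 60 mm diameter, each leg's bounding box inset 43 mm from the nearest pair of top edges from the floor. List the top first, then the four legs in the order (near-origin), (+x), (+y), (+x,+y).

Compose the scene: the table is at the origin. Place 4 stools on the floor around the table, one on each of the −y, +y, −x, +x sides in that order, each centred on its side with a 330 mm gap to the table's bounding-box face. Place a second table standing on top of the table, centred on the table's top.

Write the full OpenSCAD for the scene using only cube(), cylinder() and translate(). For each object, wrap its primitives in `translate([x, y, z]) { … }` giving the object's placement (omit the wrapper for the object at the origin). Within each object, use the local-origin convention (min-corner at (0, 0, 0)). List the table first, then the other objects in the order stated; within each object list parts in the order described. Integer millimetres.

translate([0, 0, 723]) cube([1424, 721, 49]);
translate([85, 85, 0]) cylinder(h = 723, r = 45);
translate([1339, 85, 0]) cylinder(h = 723, r = 45);
translate([85, 636, 0]) cylinder(h = 723, r = 45);
translate([1339, 636, 0]) cylinder(h = 723, r = 45);
translate([572, -627, 0]) {
  translate([0, 0, 403]) cube([280, 297, 25]);
  translate([23, 23, 0]) cylinder(h = 403, r = 23);
  translate([257, 23, 0]) cylinder(h = 403, r = 23);
  translate([23, 274, 0]) cylinder(h = 403, r = 23);
  translate([257, 274, 0]) cylinder(h = 403, r = 23);
}
translate([572, 1051, 0]) {
  translate([0, 0, 403]) cube([280, 297, 25]);
  translate([23, 23, 0]) cylinder(h = 403, r = 23);
  translate([257, 23, 0]) cylinder(h = 403, r = 23);
  translate([23, 274, 0]) cylinder(h = 403, r = 23);
  translate([257, 274, 0]) cylinder(h = 403, r = 23);
}
translate([-610, 212, 0]) {
  translate([0, 0, 403]) cube([280, 297, 25]);
  translate([23, 23, 0]) cylinder(h = 403, r = 23);
  translate([257, 23, 0]) cylinder(h = 403, r = 23);
  translate([23, 274, 0]) cylinder(h = 403, r = 23);
  translate([257, 274, 0]) cylinder(h = 403, r = 23);
}
translate([1754, 212, 0]) {
  translate([0, 0, 403]) cube([280, 297, 25]);
  translate([23, 23, 0]) cylinder(h = 403, r = 23);
  translate([257, 23, 0]) cylinder(h = 403, r = 23);
  translate([23, 274, 0]) cylinder(h = 403, r = 23);
  translate([257, 274, 0]) cylinder(h = 403, r = 23);
}
translate([29, 43, 772]) {
  translate([0, 0, 674]) cube([1366, 635, 49]);
  translate([73, 73, 0]) cylinder(h = 674, r = 30);
  translate([1293, 73, 0]) cylinder(h = 674, r = 30);
  translate([73, 562, 0]) cylinder(h = 674, r = 30);
  translate([1293, 562, 0]) cylinder(h = 674, r = 30);
}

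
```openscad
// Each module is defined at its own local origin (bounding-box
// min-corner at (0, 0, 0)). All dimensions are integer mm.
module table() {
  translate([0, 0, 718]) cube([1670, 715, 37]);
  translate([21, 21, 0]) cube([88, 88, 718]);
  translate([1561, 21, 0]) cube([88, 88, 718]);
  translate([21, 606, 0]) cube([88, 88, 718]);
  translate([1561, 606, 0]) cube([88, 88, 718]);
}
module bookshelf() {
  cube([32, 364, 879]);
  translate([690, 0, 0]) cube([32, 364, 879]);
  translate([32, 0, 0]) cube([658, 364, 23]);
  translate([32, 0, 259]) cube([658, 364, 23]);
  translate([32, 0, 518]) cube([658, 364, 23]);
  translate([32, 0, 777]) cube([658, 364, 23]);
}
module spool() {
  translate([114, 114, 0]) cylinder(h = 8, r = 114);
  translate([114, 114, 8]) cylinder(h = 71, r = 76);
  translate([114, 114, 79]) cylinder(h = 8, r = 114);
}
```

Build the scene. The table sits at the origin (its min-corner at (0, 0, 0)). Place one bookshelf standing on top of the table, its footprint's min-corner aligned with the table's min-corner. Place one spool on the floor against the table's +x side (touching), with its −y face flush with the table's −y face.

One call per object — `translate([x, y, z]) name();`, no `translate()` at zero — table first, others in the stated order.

table();
translate([0, 0, 755]) bookshelf();
translate([1670, 0, 0]) spool();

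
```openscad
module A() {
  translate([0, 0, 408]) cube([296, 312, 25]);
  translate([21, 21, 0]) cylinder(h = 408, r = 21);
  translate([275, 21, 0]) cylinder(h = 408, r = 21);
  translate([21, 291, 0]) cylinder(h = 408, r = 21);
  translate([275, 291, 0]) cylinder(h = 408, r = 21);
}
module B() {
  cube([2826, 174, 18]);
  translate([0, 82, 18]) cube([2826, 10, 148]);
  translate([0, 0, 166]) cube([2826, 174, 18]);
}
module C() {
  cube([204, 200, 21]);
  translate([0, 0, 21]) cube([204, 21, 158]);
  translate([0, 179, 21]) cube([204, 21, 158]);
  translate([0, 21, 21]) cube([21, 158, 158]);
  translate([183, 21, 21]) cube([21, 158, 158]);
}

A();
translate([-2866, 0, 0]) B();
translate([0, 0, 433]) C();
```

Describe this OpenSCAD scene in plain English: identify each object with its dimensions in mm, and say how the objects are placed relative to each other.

A is a simple wooden stool: a rectangular seat 296 mm (x) by 312 mm (y), 25 mm thick, top face at z = 433 mm, on four round legs, each 42 mm in diameter. The legs rest on z = 0, each leg's axis is inset half a diameter from the nearest pair of seat edges (so the leg's bounding box is flush with the corner).

B is an I-beam lying along x, 2826 mm long. Overall section height 184 mm. Two flanges 174 mm wide (y) and 18 mm thick, one on the floor and one at the top; a web 10 mm thick runs between them, centred on the flange width.

C is an open-topped rectangular box: outside dimensions 204×200×179 mm, with a uniform wall and base thickness of 21 mm. The base is a full 204×200 slab on the floor; four walls sit on top of the base. The front and back walls (the −y and +y sides) span the full width; the two side walls fit between them.

The I-beam is on the floor beside the stool on its −x side. The open box is on top of the stool.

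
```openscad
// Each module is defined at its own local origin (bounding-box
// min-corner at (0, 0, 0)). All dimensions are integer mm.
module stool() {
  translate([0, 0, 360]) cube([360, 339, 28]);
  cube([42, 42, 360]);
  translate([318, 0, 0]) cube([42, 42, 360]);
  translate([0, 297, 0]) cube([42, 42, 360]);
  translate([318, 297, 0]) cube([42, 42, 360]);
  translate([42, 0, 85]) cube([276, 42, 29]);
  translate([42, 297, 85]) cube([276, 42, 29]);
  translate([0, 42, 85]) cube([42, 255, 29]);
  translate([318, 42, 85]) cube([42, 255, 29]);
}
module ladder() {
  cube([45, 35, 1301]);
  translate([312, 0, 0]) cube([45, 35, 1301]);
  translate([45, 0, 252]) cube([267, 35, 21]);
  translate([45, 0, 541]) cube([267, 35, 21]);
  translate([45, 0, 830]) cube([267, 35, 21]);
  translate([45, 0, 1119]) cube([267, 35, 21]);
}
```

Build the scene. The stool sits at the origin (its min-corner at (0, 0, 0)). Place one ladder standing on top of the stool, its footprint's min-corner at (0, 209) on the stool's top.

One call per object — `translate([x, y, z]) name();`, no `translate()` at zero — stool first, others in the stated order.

stool();
translate([0, 209, 388]) ladder();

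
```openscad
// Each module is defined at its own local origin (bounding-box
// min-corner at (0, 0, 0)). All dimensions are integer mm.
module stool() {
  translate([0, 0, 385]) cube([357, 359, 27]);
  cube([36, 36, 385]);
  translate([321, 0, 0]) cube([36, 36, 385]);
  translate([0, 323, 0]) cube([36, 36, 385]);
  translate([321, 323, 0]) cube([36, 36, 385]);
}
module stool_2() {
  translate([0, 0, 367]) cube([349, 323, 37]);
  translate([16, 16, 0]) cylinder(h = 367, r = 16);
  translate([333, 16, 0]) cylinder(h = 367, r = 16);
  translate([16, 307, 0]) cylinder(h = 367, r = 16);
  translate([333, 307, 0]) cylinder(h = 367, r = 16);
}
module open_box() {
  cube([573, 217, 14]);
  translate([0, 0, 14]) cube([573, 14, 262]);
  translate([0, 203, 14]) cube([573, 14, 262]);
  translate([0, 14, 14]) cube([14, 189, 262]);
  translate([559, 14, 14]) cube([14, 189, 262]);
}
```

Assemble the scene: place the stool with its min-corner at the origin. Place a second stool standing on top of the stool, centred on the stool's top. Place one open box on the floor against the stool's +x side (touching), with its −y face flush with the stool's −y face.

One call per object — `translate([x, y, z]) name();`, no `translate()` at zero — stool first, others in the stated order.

stool();
translate([4, 18, 412]) stool_2();
translate([357, 0, 0]) open_box();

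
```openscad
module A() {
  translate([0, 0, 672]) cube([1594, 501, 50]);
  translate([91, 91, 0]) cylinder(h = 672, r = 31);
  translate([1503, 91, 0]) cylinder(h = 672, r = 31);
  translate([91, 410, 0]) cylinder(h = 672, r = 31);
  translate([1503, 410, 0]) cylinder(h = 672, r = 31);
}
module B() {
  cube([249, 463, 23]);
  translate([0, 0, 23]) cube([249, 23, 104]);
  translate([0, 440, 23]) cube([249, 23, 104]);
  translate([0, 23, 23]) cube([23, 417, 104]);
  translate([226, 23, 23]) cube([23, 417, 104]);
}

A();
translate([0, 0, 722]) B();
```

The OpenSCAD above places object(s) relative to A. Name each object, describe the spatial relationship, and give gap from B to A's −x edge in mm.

The open box's min-x is at 0; the table's min-x is 0; gap = 0 mm.

A is a table. B is an open box. The open box is on top of the table. The gap from the open box to the table's −x edge is 0 mm.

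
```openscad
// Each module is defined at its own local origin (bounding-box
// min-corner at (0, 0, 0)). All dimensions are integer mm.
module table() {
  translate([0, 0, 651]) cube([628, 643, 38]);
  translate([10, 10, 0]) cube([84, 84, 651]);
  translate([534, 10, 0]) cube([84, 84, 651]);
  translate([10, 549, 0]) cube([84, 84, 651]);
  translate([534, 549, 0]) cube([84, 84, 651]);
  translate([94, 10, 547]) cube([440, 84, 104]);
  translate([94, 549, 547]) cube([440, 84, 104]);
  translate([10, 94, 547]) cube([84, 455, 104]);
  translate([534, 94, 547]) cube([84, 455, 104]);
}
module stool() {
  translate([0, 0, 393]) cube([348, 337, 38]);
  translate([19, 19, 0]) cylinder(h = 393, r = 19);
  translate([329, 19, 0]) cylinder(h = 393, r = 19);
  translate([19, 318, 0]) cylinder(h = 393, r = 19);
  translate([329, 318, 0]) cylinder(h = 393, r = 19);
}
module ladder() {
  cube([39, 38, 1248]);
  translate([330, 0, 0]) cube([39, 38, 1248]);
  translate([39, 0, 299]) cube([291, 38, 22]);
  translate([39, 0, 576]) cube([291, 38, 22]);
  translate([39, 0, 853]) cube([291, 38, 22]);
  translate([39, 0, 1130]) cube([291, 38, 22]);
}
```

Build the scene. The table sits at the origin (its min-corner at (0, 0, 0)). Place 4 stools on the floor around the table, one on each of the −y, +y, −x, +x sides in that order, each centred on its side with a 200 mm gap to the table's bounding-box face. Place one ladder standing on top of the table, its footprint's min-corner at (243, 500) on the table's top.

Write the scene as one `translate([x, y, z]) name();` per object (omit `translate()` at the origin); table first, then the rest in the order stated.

table();
translate([140, -537, 0]) stool();
translate([140, 843, 0]) stool();
translate([-548, 153, 0]) stool();
translate([828, 153, 0]) stool();
translate([243, 500, 689]) ladder();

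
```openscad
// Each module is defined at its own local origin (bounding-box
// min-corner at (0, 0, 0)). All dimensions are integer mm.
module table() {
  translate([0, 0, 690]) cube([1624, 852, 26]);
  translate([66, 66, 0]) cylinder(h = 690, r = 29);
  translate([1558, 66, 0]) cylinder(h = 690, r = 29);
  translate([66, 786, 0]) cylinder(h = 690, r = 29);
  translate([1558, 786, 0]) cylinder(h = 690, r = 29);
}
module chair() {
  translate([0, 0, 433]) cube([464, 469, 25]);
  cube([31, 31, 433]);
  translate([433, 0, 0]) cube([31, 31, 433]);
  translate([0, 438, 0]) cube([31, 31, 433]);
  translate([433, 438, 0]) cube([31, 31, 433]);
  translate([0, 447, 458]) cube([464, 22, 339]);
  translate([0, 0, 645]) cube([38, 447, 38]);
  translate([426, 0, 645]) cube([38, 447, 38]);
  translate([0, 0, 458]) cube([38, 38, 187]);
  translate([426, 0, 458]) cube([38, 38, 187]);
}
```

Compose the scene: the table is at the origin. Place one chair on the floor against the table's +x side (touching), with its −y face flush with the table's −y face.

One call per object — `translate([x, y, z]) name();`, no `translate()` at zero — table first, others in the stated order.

table();
translate([1624, 0, 0]) chair();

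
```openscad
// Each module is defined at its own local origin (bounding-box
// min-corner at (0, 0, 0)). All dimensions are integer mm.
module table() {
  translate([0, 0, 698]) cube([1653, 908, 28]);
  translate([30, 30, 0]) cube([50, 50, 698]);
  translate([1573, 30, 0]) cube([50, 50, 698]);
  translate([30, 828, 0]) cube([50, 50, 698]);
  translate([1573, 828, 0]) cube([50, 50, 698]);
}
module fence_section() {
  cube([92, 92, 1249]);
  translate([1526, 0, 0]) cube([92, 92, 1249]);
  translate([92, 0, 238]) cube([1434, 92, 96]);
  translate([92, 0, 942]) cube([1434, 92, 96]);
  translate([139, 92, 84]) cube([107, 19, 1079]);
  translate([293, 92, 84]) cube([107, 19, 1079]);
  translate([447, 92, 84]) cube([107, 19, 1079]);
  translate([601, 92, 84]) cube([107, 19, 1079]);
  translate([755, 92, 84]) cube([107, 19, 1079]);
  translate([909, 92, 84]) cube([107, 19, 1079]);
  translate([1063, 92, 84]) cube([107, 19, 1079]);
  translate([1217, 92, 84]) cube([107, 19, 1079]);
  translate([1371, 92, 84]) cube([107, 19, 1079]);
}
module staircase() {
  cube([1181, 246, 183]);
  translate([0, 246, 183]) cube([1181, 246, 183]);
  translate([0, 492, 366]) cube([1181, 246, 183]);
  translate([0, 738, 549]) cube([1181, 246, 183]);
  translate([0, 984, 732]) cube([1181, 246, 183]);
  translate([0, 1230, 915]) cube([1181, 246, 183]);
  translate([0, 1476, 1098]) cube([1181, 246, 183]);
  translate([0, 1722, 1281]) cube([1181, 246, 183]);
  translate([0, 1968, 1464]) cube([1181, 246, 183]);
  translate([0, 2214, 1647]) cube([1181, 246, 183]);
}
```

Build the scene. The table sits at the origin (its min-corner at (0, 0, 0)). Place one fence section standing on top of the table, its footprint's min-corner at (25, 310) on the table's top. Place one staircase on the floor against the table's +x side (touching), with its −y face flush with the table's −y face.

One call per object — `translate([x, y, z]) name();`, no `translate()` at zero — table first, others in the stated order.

table();
translate([25, 310, 726]) fence_section();
translate([1653, 0, 0]) staircase();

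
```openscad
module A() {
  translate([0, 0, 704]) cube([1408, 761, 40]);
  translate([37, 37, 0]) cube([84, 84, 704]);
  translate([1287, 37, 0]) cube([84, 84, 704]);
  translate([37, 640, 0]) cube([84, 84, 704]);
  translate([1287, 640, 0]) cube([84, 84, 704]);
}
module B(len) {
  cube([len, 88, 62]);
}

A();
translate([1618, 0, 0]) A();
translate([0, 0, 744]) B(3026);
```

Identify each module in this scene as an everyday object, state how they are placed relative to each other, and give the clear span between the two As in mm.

A is a table. B is a beam. A beam spans the tops of two tables. The clear span between the two tables is 210 mm.

Second table starts at x = 1618; first ends at x = 1408; clear span = 1618 − 1408 = 210 mm.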